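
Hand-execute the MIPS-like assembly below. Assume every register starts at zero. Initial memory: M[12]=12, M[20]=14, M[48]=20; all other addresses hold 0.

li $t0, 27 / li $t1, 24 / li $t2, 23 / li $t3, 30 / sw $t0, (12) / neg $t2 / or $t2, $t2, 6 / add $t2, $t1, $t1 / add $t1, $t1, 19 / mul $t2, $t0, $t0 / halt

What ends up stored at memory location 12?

after li $t0, 27: $t0=27
after li $t1, 24: $t1=24
after li $t2, 23: $t2=23
after li $t3, 30: $t3=30
sw $t0, (12) → M[12]=27
after neg $t2: $t2=-(23)=-23
after or $t2, $t2, 6: $t2=(-23)|6=-17
after add $t2, $t1, $t1: $t2=24+24=48
after add $t1, $t1, 19: $t1=24+19=43
after mul $t2, $t0, $t0: $t2=27*27=729
halt.

27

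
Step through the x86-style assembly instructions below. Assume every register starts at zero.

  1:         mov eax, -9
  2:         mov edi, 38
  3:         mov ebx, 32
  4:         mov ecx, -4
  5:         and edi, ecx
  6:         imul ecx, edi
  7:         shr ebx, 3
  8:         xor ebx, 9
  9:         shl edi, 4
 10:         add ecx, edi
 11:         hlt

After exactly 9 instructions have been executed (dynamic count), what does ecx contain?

eax=-9
edi=38
ebx=32
ecx=-4
edi=38&(-4)=36
ecx=(-4)*36=-144
ebx=32>>3=4
ebx=4^9=13
edi=36<<4=576
After step 9: ecx = -144.

-144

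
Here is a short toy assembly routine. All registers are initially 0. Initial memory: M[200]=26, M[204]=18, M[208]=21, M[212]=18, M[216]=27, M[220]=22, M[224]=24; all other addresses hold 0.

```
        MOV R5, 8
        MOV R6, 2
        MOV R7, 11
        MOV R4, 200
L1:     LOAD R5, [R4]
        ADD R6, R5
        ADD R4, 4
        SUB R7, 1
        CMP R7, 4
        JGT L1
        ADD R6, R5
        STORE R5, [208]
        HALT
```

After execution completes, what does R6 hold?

182

MOV R5, 8 → R5=8
MOV R6, 2 → R6=2
MOV R7, 11 → R7=11
MOV R4, 200 → R4=200
LOAD R5, [R4] → R5=M[200]=26
ADD R6, R5 → R6=2+26=28
ADD R4, 4 → R4=200+4=204
SUB R7, 1 → R7=11-1=10
CMP R7, 4  (cmp 10,4)
JGT L1: taken
LOAD R5, [R4] → R5=M[204]=18
ADD R6, R5 → R6=28+18=46
ADD R4, 4 → R4=204+4=208
SUB R7, 1 → R7=10-1=9
CMP R7, 4  (cmp 9,4)
JGT L1: taken
LOAD R5, [R4] → R5=M[208]=21
ADD R6, R5 → R6=46+21=67
ADD R4, 4 → R4=208+4=212
SUB R7, 1 → R7=9-1=8
CMP R7, 4  (cmp 8,4)
JGT L1: taken
LOAD R5, [R4] → R5=M[212]=18
ADD R6, R5 → R6=67+18=85
ADD R4, 4 → R4=212+4=216
SUB R7, 1 → R7=8-1=7
CMP R7, 4  (cmp 7,4)
JGT L1: taken
LOAD R5, [R4] → R5=M[216]=27
ADD R6, R5 → R6=85+27=112
ADD R4, 4 → R4=216+4=220
SUB R7, 1 → R7=7-1=6
CMP R7, 4  (cmp 6,4)
JGT L1: taken
LOAD R5, [R4] → R5=M[220]=22
ADD R6, R5 → R6=112+22=134
ADD R4, 4 → R4=220+4=224
SUB R7, 1 → R7=6-1=5
CMP R7, 4  (cmp 5,4)
JGT L1: taken
LOAD R5, [R4] → R5=M[224]=24
ADD R6, R5 → R6=134+24=158
ADD R4, 4 → R4=224+4=228
SUB R7, 1 → R7=5-1=4
CMP R7, 4  (cmp 4,4)
JGT L1: not taken
ADD R6, R5 → R6=158+24=182
STORE R5, [208] → M[208]=24
halt.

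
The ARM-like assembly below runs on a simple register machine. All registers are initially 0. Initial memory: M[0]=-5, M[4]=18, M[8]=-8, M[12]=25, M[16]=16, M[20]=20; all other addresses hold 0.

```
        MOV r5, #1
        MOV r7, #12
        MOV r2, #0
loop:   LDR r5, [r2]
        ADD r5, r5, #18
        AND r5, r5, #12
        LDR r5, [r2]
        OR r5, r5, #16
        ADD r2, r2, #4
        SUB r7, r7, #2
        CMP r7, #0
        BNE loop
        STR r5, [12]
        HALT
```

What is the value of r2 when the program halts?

after MOV r5, #1: r5=1
after MOV r7, #12: r7=12
after MOV r2, #0: r2=0
after LDR r5, [r2]: r5=M[0]=-5
after ADD r5, r5, #18: r5=(-5)+18=13
after AND r5, r5, #12: r5=13&12=12
after LDR r5, [r2]: r5=M[0]=-5
after OR r5, r5, #16: r5=(-5)|16=-5
after ADD r2, r2, #4: r2=0+4=4
after SUB r7, r7, #2: r7=12-2=10
CMP r7, #0  (cmp 10,0)
BNE loop: taken
after LDR r5, [r2]: r5=M[4]=18
after ADD r5, r5, #18: r5=18+18=36
after AND r5, r5, #12: r5=36&12=4
after LDR r5, [r2]: r5=M[4]=18
after OR r5, r5, #16: r5=18|16=18
after ADD r2, r2, #4: r2=4+4=8
after SUB r7, r7, #2: r7=10-2=8
CMP r7, #0  (cmp 8,0)
BNE loop: taken
after LDR r5, [r2]: r5=M[8]=-8
after ADD r5, r5, #18: r5=(-8)+18=10
after AND r5, r5, #12: r5=10&12=8
after LDR r5, [r2]: r5=M[8]=-8
after OR r5, r5, #16: r5=(-8)|16=-8
after ADD r2, r2, #4: r2=8+4=12
after SUB r7, r7, #2: r7=8-2=6
CMP r7, #0  (cmp 6,0)
BNE loop: taken
after LDR r5, [r2]: r5=M[12]=25
after ADD r5, r5, #18: r5=25+18=43
after AND r5, r5, #12: r5=43&12=8
after LDR r5, [r2]: r5=M[12]=25
after OR r5, r5, #16: r5=25|16=25
after ADD r2, r2, #4: r2=12+4=16
after SUB r7, r7, #2: r7=6-2=4
CMP r7, #0  (cmp 4,0)
BNE loop: taken
after LDR r5, [r2]: r5=M[16]=16
after ADD r5, r5, #18: r5=16+18=34
after AND r5, r5, #12: r5=34&12=0
after LDR r5, [r2]: r5=M[16]=16
after OR r5, r5, #16: r5=16|16=16
after ADD r2, r2, #4: r2=16+4=20
after SUB r7, r7, #2: r7=4-2=2
CMP r7, #0  (cmp 2,0)
BNE loop: taken
after LDR r5, [r2]: r5=M[20]=20
after ADD r5, r5, #18: r5=20+18=38
after AND r5, r5, #12: r5=38&12=4
after LDR r5, [r2]: r5=M[20]=20
after OR r5, r5, #16: r5=20|16=20
after ADD r2, r2, #4: r2=20+4=24
after SUB r7, r7, #2: r7=2-2=0
CMP r7, #0  (cmp 0,0)
BNE loop: not taken
STR r5, [12] → M[12]=20
halt.

24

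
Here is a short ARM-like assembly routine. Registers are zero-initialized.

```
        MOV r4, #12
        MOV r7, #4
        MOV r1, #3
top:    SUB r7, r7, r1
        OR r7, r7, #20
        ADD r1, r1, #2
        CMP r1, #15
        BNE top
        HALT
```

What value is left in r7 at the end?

after MOV r4, #12: r4=12
after MOV r7, #4: r7=4
after MOV r1, #3: r1=3
after SUB r7, r7, r1: r7=4-3=1
after OR r7, r7, #20: r7=1|20=21
after ADD r1, r1, #2: r1=3+2=5
CMP r1, #15  (cmp 5,15)
BNE top: taken
after SUB r7, r7, r1: r7=21-5=16
after OR r7, r7, #20: r7=16|20=20
after ADD r1, r1, #2: r1=5+2=7
CMP r1, #15  (cmp 7,15)
BNE top: taken
after SUB r7, r7, r1: r7=20-7=13
after OR r7, r7, #20: r7=13|20=29
after ADD r1, r1, #2: r1=7+2=9
CMP r1, #15  (cmp 9,15)
BNE top: taken
after SUB r7, r7, r1: r7=29-9=20
after OR r7, r7, #20: r7=20|20=20
after ADD r1, r1, #2: r1=9+2=11
CMP r1, #15  (cmp 11,15)
BNE top: taken
after SUB r7, r7, r1: r7=20-11=9
after OR r7, r7, #20: r7=9|20=29
after ADD r1, r1, #2: r1=11+2=13
CMP r1, #15  (cmp 13,15)
BNE top: taken
after SUB r7, r7, r1: r7=29-13=16
after OR r7, r7, #20: r7=16|20=20
after ADD r1, r1, #2: r1=13+2=15
CMP r1, #15  (cmp 15,15)
BNE top: not taken
halt.

20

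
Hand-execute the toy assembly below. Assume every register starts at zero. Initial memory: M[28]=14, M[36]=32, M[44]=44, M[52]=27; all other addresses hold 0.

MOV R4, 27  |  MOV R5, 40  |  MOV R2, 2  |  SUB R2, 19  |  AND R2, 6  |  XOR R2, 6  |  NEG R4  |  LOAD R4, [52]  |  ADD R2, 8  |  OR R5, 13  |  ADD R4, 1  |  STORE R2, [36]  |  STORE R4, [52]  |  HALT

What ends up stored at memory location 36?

8

MOV R4, 27 → R4=27
MOV R5, 40 → R5=40
MOV R2, 2 → R2=2
SUB R2, 19 → R2=2-19=-17
AND R2, 6 → R2=(-17)&6=6
XOR R2, 6 → R2=6^6=0
NEG R4 → R4=-(27)=-27
LOAD R4, [52] → R4=M[52]=27
ADD R2, 8 → R2=0+8=8
OR R5, 13 → R5=40|13=45
ADD R4, 1 → R4=27+1=28
STORE R2, [36] → M[36]=8
STORE R4, [52] → M[52]=28
halt.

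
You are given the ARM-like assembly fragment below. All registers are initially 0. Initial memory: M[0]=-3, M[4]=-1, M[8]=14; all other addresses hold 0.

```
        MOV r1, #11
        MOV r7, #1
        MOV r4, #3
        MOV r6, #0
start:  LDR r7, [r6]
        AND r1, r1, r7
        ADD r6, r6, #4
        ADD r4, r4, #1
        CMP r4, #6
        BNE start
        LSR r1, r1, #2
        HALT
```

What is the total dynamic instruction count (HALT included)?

24

after MOV r1, #11: r1=11
after MOV r7, #1: r7=1
after MOV r4, #3: r4=3
after MOV r6, #0: r6=0
after LDR r7, [r6]: r7=M[0]=-3
after AND r1, r1, r7: r1=11&(-3)=9
after ADD r6, r6, #4: r6=0+4=4
after ADD r4, r4, #1: r4=3+1=4
CMP r4, #6  (cmp 4,6)
BNE start: taken
after LDR r7, [r6]: r7=M[4]=-1
after AND r1, r1, r7: r1=9&(-1)=9
after ADD r6, r6, #4: r6=4+4=8
after ADD r4, r4, #1: r4=4+1=5
CMP r4, #6  (cmp 5,6)
BNE start: taken
after LDR r7, [r6]: r7=M[8]=14
after AND r1, r1, r7: r1=9&14=8
after ADD r6, r6, #4: r6=8+4=12
after ADD r4, r4, #1: r4=5+1=6
CMP r4, #6  (cmp 6,6)
BNE start: not taken
after LSR r1, r1, #2: r1=8>>2=2
halt.
Total executed instructions: 24.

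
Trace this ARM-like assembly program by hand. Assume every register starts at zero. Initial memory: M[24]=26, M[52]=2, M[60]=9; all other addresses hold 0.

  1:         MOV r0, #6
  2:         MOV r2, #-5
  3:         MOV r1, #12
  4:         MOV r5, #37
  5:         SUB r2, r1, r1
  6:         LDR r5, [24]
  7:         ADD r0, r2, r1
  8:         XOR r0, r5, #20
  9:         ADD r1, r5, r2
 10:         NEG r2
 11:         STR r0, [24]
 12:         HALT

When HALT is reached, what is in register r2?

after MOV r0, #6: r0=6
after MOV r2, #-5: r2=-5
after MOV r1, #12: r1=12
after MOV r5, #37: r5=37
after SUB r2, r1, r1: r2=12-12=0
after LDR r5, [24]: r5=M[24]=26
after ADD r0, r2, r1: r0=0+12=12
after XOR r0, r5, #20: r0=26^20=14
after ADD r1, r5, r2: r1=26+0=26
after NEG r2: r2=-(0)=0
STR r0, [24] → M[24]=14
halt.

0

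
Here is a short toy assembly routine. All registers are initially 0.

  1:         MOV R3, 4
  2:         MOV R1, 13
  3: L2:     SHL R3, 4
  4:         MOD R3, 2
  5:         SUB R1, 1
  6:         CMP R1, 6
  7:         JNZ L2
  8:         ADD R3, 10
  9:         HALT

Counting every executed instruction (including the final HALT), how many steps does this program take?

MOV R3, 4 → R3=4
MOV R1, 13 → R1=13
SHL R3, 4 → R3=4<<4=64
MOD R3, 2 → R3=64%2=0
SUB R1, 1 → R1=13-1=12
CMP R1, 6  (cmp 12,6)
JNZ L2: taken
SHL R3, 4 → R3=0<<4=0
MOD R3, 2 → R3=0%2=0
SUB R1, 1 → R1=12-1=11
CMP R1, 6  (cmp 11,6)
JNZ L2: taken
SHL R3, 4 → R3=0<<4=0
MOD R3, 2 → R3=0%2=0
SUB R1, 1 → R1=11-1=10
CMP R1, 6  (cmp 10,6)
JNZ L2: taken
SHL R3, 4 → R3=0<<4=0
MOD R3, 2 → R3=0%2=0
SUB R1, 1 → R1=10-1=9
CMP R1, 6  (cmp 9,6)
JNZ L2: taken
SHL R3, 4 → R3=0<<4=0
MOD R3, 2 → R3=0%2=0
SUB R1, 1 → R1=9-1=8
CMP R1, 6  (cmp 8,6)
JNZ L2: taken
SHL R3, 4 → R3=0<<4=0
MOD R3, 2 → R3=0%2=0
SUB R1, 1 → R1=8-1=7
CMP R1, 6  (cmp 7,6)
JNZ L2: taken
SHL R3, 4 → R3=0<<4=0
MOD R3, 2 → R3=0%2=0
SUB R1, 1 → R1=7-1=6
CMP R1, 6  (cmp 6,6)
JNZ L2: not taken
ADD R3, 10 → R3=0+10=10
halt.
Total executed instructions: 39.

39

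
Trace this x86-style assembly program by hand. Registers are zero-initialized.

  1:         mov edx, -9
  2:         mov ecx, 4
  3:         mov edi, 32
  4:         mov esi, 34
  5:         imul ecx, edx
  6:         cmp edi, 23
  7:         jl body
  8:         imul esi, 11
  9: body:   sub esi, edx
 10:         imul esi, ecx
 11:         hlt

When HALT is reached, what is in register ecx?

-36

after mov edx, -9: edx=-9
after mov ecx, 4: ecx=4
after mov edi, 32: edi=32
after mov esi, 34: esi=34
after imul ecx, edx: ecx=4*(-9)=-36
cmp edi, 23  (cmp 32,23)
jl body: not taken
after imul esi, 11: esi=34*11=374
after sub esi, edx: esi=374-(-9)=383
after imul esi, ecx: esi=383*(-36)=-13788
halt.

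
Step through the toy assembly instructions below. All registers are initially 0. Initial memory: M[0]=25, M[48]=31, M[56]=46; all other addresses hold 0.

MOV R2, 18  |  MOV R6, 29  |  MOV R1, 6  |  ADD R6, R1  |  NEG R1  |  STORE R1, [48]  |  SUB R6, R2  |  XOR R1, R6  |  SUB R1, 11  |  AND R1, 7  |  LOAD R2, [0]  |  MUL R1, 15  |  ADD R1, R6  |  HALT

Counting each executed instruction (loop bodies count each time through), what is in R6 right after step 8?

R2=18
R6=29
R1=6
R6=29+6=35
R1=-(6)=-6
STORE R1, [48] → M[48]=-6
R6=35-18=17
R1=(-6)^17=-21
After step 8: R6 = 17.

17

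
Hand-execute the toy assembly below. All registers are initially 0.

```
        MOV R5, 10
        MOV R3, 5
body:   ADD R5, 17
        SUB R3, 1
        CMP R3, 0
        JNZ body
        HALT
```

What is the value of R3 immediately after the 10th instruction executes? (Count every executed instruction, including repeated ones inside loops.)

after MOV R5, 10: R5=10
after MOV R3, 5: R3=5
after ADD R5, 17: R5=10+17=27
after SUB R3, 1: R3=5-1=4
CMP R3, 0  (cmp 4,0)
JNZ body: taken
after ADD R5, 17: R5=27+17=44
after SUB R3, 1: R3=4-1=3
CMP R3, 0  (cmp 3,0)
JNZ body: taken
After step 10: R3 = 3.

3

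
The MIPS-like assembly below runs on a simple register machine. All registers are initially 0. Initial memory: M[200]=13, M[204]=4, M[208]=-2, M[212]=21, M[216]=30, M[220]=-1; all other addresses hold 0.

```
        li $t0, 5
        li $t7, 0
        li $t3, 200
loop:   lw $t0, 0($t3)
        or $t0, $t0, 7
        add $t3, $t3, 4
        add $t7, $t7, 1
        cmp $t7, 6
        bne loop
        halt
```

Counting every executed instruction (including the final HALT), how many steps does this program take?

40

$t0=5
$t7=0
$t3=200
$t0=M[200]=13
$t0=13|7=15
$t3=200+4=204
$t7=0+1=1
cmp $t7, 6  (cmp 1,6)
bne loop: taken
$t0=M[204]=4
$t0=4|7=7
$t3=204+4=208
$t7=1+1=2
cmp $t7, 6  (cmp 2,6)
bne loop: taken
$t0=M[208]=-2
$t0=(-2)|7=-1
$t3=208+4=212
$t7=2+1=3
cmp $t7, 6  (cmp 3,6)
bne loop: taken
$t0=M[212]=21
$t0=21|7=23
$t3=212+4=216
$t7=3+1=4
cmp $t7, 6  (cmp 4,6)
bne loop: taken
$t0=M[216]=30
$t0=30|7=31
$t3=216+4=220
$t7=4+1=5
cmp $t7, 6  (cmp 5,6)
bne loop: taken
$t0=M[220]=-1
$t0=(-1)|7=-1
$t3=220+4=224
$t7=5+1=6
cmp $t7, 6  (cmp 6,6)
bne loop: not taken
halt.
Total executed instructions: 40.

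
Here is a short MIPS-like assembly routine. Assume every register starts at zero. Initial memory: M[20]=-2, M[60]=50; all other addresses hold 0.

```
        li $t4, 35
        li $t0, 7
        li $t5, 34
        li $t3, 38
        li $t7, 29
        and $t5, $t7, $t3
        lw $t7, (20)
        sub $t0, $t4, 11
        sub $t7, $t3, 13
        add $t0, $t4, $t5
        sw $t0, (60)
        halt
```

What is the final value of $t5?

li $t4, 35 → $t4=35
li $t0, 7 → $t0=7
li $t5, 34 → $t5=34
li $t3, 38 → $t3=38
li $t7, 29 → $t7=29
and $t5, $t7, $t3 → $t5=29&38=4
lw $t7, (20) → $t7=M[20]=-2
sub $t0, $t4, 11 → $t0=35-11=24
sub $t7, $t3, 13 → $t7=38-13=25
add $t0, $t4, $t5 → $t0=35+4=39
sw $t0, (60) → M[60]=39
halt.

4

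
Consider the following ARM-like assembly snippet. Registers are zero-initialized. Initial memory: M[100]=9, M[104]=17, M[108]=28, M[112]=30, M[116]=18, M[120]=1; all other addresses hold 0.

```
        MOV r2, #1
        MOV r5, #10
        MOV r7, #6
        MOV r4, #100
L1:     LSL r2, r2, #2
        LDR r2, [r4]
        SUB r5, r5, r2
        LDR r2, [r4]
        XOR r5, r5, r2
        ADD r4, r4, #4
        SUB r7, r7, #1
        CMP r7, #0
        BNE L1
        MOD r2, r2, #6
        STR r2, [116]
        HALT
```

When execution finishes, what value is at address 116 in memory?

MOV r2, #1 → r2=1
MOV r5, #10 → r5=10
MOV r7, #6 → r7=6
MOV r4, #100 → r4=100
LSL r2, r2, #2 → r2=1<<2=4
LDR r2, [r4] → r2=M[100]=9
SUB r5, r5, r2 → r5=10-9=1
LDR r2, [r4] → r2=M[100]=9
XOR r5, r5, r2 → r5=1^9=8
ADD r4, r4, #4 → r4=100+4=104
SUB r7, r7, #1 → r7=6-1=5
CMP r7, #0  (cmp 5,0)
BNE L1: taken
LSL r2, r2, #2 → r2=9<<2=36
LDR r2, [r4] → r2=M[104]=17
SUB r5, r5, r2 → r5=8-17=-9
LDR r2, [r4] → r2=M[104]=17
XOR r5, r5, r2 → r5=(-9)^17=-26
ADD r4, r4, #4 → r4=104+4=108
SUB r7, r7, #1 → r7=5-1=4
CMP r7, #0  (cmp 4,0)
BNE L1: taken
LSL r2, r2, #2 → r2=17<<2=68
LDR r2, [r4] → r2=M[108]=28
SUB r5, r5, r2 → r5=(-26)-28=-54
LDR r2, [r4] → r2=M[108]=28
XOR r5, r5, r2 → r5=(-54)^28=-42
ADD r4, r4, #4 → r4=108+4=112
SUB r7, r7, #1 → r7=4-1=3
CMP r7, #0  (cmp 3,0)
BNE L1: taken
LSL r2, r2, #2 → r2=28<<2=112
LDR r2, [r4] → r2=M[112]=30
SUB r5, r5, r2 → r5=(-42)-30=-72
LDR r2, [r4] → r2=M[112]=30
XOR r5, r5, r2 → r5=(-72)^30=-90
ADD r4, r4, #4 → r4=112+4=116
SUB r7, r7, #1 → r7=3-1=2
CMP r7, #0  (cmp 2,0)
BNE L1: taken
LSL r2, r2, #2 → r2=30<<2=120
LDR r2, [r4] → r2=M[116]=18
SUB r5, r5, r2 → r5=(-90)-18=-108
LDR r2, [r4] → r2=M[116]=18
XOR r5, r5, r2 → r5=(-108)^18=-122
ADD r4, r4, #4 → r4=116+4=120
SUB r7, r7, #1 → r7=2-1=1
CMP r7, #0  (cmp 1,0)
BNE L1: taken
LSL r2, r2, #2 → r2=18<<2=72
LDR r2, [r4] → r2=M[120]=1
SUB r5, r5, r2 → r5=(-122)-1=-123
LDR r2, [r4] → r2=M[120]=1
XOR r5, r5, r2 → r5=(-123)^1=-124
ADD r4, r4, #4 → r4=120+4=124
SUB r7, r7, #1 → r7=1-1=0
CMP r7, #0  (cmp 0,0)
BNE L1: not taken
MOD r2, r2, #6 → r2=1%6=1
STR r2, [116] → M[116]=1
halt.

1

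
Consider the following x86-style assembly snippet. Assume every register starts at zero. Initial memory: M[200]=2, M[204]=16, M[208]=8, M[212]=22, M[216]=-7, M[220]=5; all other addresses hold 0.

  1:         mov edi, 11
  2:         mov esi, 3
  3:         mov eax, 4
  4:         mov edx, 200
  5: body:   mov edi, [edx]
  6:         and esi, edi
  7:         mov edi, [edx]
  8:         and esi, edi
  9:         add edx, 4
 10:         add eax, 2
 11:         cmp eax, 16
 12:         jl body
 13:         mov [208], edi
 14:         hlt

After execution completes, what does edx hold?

224

mov edi, 11 → edi=11
mov esi, 3 → esi=3
mov eax, 4 → eax=4
mov edx, 200 → edx=200
mov edi, [edx] → edi=M[200]=2
and esi, edi → esi=3&2=2
mov edi, [edx] → edi=M[200]=2
and esi, edi → esi=2&2=2
add edx, 4 → edx=200+4=204
add eax, 2 → eax=4+2=6
cmp eax, 16  (cmp 6,16)
jl body: taken
mov edi, [edx] → edi=M[204]=16
and esi, edi → esi=2&16=0
mov edi, [edx] → edi=M[204]=16
and esi, edi → esi=0&16=0
add edx, 4 → edx=204+4=208
add eax, 2 → eax=6+2=8
cmp eax, 16  (cmp 8,16)
jl body: taken
mov edi, [edx] → edi=M[208]=8
and esi, edi → esi=0&8=0
mov edi, [edx] → edi=M[208]=8
and esi, edi → esi=0&8=0
add edx, 4 → edx=208+4=212
add eax, 2 → eax=8+2=10
cmp eax, 16  (cmp 10,16)
jl body: taken
mov edi, [edx] → edi=M[212]=22
and esi, edi → esi=0&22=0
mov edi, [edx] → edi=M[212]=22
and esi, edi → esi=0&22=0
add edx, 4 → edx=212+4=216
add eax, 2 → eax=10+2=12
cmp eax, 16  (cmp 12,16)
jl body: taken
mov edi, [edx] → edi=M[216]=-7
and esi, edi → esi=0&(-7)=0
mov edi, [edx] → edi=M[216]=-7
and esi, edi → esi=0&(-7)=0
add edx, 4 → edx=216+4=220
add eax, 2 → eax=12+2=14
cmp eax, 16  (cmp 14,16)
jl body: taken
mov edi, [edx] → edi=M[220]=5
and esi, edi → esi=0&5=0
mov edi, [edx] → edi=M[220]=5
and esi, edi → esi=0&5=0
add edx, 4 → edx=220+4=224
add eax, 2 → eax=14+2=16
cmp eax, 16  (cmp 16,16)
jl body: not taken
mov [208], edi → M[208]=5
halt.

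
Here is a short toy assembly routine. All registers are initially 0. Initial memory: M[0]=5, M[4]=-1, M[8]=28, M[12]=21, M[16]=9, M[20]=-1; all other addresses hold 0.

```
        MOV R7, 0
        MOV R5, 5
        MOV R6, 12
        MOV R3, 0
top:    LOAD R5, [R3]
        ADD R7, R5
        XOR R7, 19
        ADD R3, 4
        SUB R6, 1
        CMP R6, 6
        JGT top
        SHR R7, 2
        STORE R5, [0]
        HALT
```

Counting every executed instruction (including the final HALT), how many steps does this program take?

49

after MOV R7, 0: R7=0
after MOV R5, 5: R5=5
after MOV R6, 12: R6=12
after MOV R3, 0: R3=0
after LOAD R5, [R3]: R5=M[0]=5
after ADD R7, R5: R7=0+5=5
after XOR R7, 19: R7=5^19=22
after ADD R3, 4: R3=0+4=4
after SUB R6, 1: R6=12-1=11
CMP R6, 6  (cmp 11,6)
JGT top: taken
after LOAD R5, [R3]: R5=M[4]=-1
after ADD R7, R5: R7=22+(-1)=21
after XOR R7, 19: R7=21^19=6
after ADD R3, 4: R3=4+4=8
after SUB R6, 1: R6=11-1=10
CMP R6, 6  (cmp 10,6)
JGT top: taken
after LOAD R5, [R3]: R5=M[8]=28
after ADD R7, R5: R7=6+28=34
after XOR R7, 19: R7=34^19=49
after ADD R3, 4: R3=8+4=12
after SUB R6, 1: R6=10-1=9
CMP R6, 6  (cmp 9,6)
JGT top: taken
after LOAD R5, [R3]: R5=M[12]=21
after ADD R7, R5: R7=49+21=70
after XOR R7, 19: R7=70^19=85
after ADD R3, 4: R3=12+4=16
after SUB R6, 1: R6=9-1=8
CMP R6, 6  (cmp 8,6)
JGT top: taken
after LOAD R5, [R3]: R5=M[16]=9
after ADD R7, R5: R7=85+9=94
after XOR R7, 19: R7=94^19=77
after ADD R3, 4: R3=16+4=20
after SUB R6, 1: R6=8-1=7
CMP R6, 6  (cmp 7,6)
JGT top: taken
after LOAD R5, [R3]: R5=M[20]=-1
after ADD R7, R5: R7=77+(-1)=76
after XOR R7, 19: R7=76^19=95
after ADD R3, 4: R3=20+4=24
after SUB R6, 1: R6=7-1=6
CMP R6, 6  (cmp 6,6)
JGT top: not taken
after SHR R7, 2: R7=95>>2=23
STORE R5, [0] → M[0]=-1
halt.
Total executed instructions: 49.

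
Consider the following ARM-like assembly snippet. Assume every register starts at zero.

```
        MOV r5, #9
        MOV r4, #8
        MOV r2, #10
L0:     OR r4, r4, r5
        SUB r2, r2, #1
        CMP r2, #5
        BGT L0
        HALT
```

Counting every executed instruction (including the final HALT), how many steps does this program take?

MOV r5, #9 → r5=9
MOV r4, #8 → r4=8
MOV r2, #10 → r2=10
OR r4, r4, r5 → r4=8|9=9
SUB r2, r2, #1 → r2=10-1=9
CMP r2, #5  (cmp 9,5)
BGT L0: taken
OR r4, r4, r5 → r4=9|9=9
SUB r2, r2, #1 → r2=9-1=8
CMP r2, #5  (cmp 8,5)
BGT L0: taken
OR r4, r4, r5 → r4=9|9=9
SUB r2, r2, #1 → r2=8-1=7
CMP r2, #5  (cmp 7,5)
BGT L0: taken
OR r4, r4, r5 → r4=9|9=9
SUB r2, r2, #1 → r2=7-1=6
CMP r2, #5  (cmp 6,5)
BGT L0: taken
OR r4, r4, r5 → r4=9|9=9
SUB r2, r2, #1 → r2=6-1=5
CMP r2, #5  (cmp 5,5)
BGT L0: not taken
halt.
Total executed instructions: 24.

24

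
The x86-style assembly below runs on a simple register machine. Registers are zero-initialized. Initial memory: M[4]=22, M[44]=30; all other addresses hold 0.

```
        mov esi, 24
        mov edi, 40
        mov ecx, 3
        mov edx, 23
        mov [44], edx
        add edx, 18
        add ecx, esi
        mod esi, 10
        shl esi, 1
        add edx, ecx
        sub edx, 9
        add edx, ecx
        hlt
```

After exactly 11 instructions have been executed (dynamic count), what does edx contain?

59

mov esi, 24 → esi=24
mov edi, 40 → edi=40
mov ecx, 3 → ecx=3
mov edx, 23 → edx=23
mov [44], edx → M[44]=23
add edx, 18 → edx=23+18=41
add ecx, esi → ecx=3+24=27
mod esi, 10 → esi=24%10=4
shl esi, 1 → esi=4<<1=8
add edx, ecx → edx=41+27=68
sub edx, 9 → edx=68-9=59
After step 11: edx = 59.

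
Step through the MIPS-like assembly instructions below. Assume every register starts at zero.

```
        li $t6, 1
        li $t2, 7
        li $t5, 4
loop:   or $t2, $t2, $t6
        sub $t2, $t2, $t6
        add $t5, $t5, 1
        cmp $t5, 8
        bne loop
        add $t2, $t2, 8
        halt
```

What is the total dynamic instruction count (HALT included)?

25

li $t6, 1 → $t6=1
li $t2, 7 → $t2=7
li $t5, 4 → $t5=4
or $t2, $t2, $t6 → $t2=7|1=7
sub $t2, $t2, $t6 → $t2=7-1=6
add $t5, $t5, 1 → $t5=4+1=5
cmp $t5, 8  (cmp 5,8)
bne loop: taken
or $t2, $t2, $t6 → $t2=6|1=7
sub $t2, $t2, $t6 → $t2=7-1=6
add $t5, $t5, 1 → $t5=5+1=6
cmp $t5, 8  (cmp 6,8)
bne loop: taken
or $t2, $t2, $t6 → $t2=6|1=7
sub $t2, $t2, $t6 → $t2=7-1=6
add $t5, $t5, 1 → $t5=6+1=7
cmp $t5, 8  (cmp 7,8)
bne loop: taken
or $t2, $t2, $t6 → $t2=6|1=7
sub $t2, $t2, $t6 → $t2=7-1=6
add $t5, $t5, 1 → $t5=7+1=8
cmp $t5, 8  (cmp 8,8)
bne loop: not taken
add $t2, $t2, 8 → $t2=6+8=14
halt.
Total executed instructions: 25.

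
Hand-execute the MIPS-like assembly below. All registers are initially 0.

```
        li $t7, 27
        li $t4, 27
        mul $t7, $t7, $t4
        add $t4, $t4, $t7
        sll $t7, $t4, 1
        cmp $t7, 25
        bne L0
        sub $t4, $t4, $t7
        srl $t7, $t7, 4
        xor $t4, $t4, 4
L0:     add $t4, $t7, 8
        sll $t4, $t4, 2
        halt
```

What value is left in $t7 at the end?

1512

li $t7, 27 → $t7=27
li $t4, 27 → $t4=27
mul $t7, $t7, $t4 → $t7=27*27=729
add $t4, $t4, $t7 → $t4=27+729=756
sll $t7, $t4, 1 → $t7=756<<1=1512
cmp $t7, 25  (cmp 1512,25)
bne L0: taken
add $t4, $t7, 8 → $t4=1512+8=1520
sll $t4, $t4, 2 → $t4=1520<<2=6080
halt.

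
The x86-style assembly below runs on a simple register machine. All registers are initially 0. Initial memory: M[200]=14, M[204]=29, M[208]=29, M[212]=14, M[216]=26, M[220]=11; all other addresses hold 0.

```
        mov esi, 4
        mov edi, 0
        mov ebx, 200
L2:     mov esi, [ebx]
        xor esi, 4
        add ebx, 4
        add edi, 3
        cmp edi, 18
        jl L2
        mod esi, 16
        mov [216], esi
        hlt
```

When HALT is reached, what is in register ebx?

after mov esi, 4: esi=4
after mov edi, 0: edi=0
after mov ebx, 200: ebx=200
after mov esi, [ebx]: esi=M[200]=14
after xor esi, 4: esi=14^4=10
after add ebx, 4: ebx=200+4=204
after add edi, 3: edi=0+3=3
cmp edi, 18  (cmp 3,18)
jl L2: taken
after mov esi, [ebx]: esi=M[204]=29
after xor esi, 4: esi=29^4=25
after add ebx, 4: ebx=204+4=208
after add edi, 3: edi=3+3=6
cmp edi, 18  (cmp 6,18)
jl L2: taken
after mov esi, [ebx]: esi=M[208]=29
after xor esi, 4: esi=29^4=25
after add ebx, 4: ebx=208+4=212
after add edi, 3: edi=6+3=9
cmp edi, 18  (cmp 9,18)
jl L2: taken
after mov esi, [ebx]: esi=M[212]=14
after xor esi, 4: esi=14^4=10
after add ebx, 4: ebx=212+4=216
after add edi, 3: edi=9+3=12
cmp edi, 18  (cmp 12,18)
jl L2: taken
after mov esi, [ebx]: esi=M[216]=26
after xor esi, 4: esi=26^4=30
after add ebx, 4: ebx=216+4=220
after add edi, 3: edi=12+3=15
cmp edi, 18  (cmp 15,18)
jl L2: taken
after mov esi, [ebx]: esi=M[220]=11
after xor esi, 4: esi=11^4=15
after add ebx, 4: ebx=220+4=224
after add edi, 3: edi=15+3=18
cmp edi, 18  (cmp 18,18)
jl L2: not taken
after mod esi, 16: esi=15%16=15
mov [216], esi → M[216]=15
halt.

224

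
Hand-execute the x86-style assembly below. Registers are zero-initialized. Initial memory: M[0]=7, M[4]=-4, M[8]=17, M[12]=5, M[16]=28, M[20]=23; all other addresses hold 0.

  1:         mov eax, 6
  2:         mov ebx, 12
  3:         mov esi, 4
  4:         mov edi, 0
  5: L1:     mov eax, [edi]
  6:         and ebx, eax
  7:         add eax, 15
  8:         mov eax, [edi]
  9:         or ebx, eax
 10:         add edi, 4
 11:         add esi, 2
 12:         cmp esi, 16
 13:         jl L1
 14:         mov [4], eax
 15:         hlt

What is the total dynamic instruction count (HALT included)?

60

mov eax, 6 → eax=6
mov ebx, 12 → ebx=12
mov esi, 4 → esi=4
mov edi, 0 → edi=0
mov eax, [edi] → eax=M[0]=7
and ebx, eax → ebx=12&7=4
add eax, 15 → eax=7+15=22
mov eax, [edi] → eax=M[0]=7
or ebx, eax → ebx=4|7=7
add edi, 4 → edi=0+4=4
add esi, 2 → esi=4+2=6
cmp esi, 16  (cmp 6,16)
jl L1: taken
mov eax, [edi] → eax=M[4]=-4
and ebx, eax → ebx=7&(-4)=4
add eax, 15 → eax=(-4)+15=11
mov eax, [edi] → eax=M[4]=-4
or ebx, eax → ebx=4|(-4)=-4
add edi, 4 → edi=4+4=8
add esi, 2 → esi=6+2=8
cmp esi, 16  (cmp 8,16)
jl L1: taken
mov eax, [edi] → eax=M[8]=17
and ebx, eax → ebx=(-4)&17=16
add eax, 15 → eax=17+15=32
mov eax, [edi] → eax=M[8]=17
or ebx, eax → ebx=16|17=17
add edi, 4 → edi=8+4=12
add esi, 2 → esi=8+2=10
cmp esi, 16  (cmp 10,16)
jl L1: taken
mov eax, [edi] → eax=M[12]=5
and ebx, eax → ebx=17&5=1
add eax, 15 → eax=5+15=20
mov eax, [edi] → eax=M[12]=5
or ebx, eax → ebx=1|5=5
add edi, 4 → edi=12+4=16
add esi, 2 → esi=10+2=12
cmp esi, 16  (cmp 12,16)
jl L1: taken
mov eax, [edi] → eax=M[16]=28
and ebx, eax → ebx=5&28=4
add eax, 15 → eax=28+15=43
mov eax, [edi] → eax=M[16]=28
or ebx, eax → ebx=4|28=28
add edi, 4 → edi=16+4=20
add esi, 2 → esi=12+2=14
cmp esi, 16  (cmp 14,16)
jl L1: taken
mov eax, [edi] → eax=M[20]=23
and ebx, eax → ebx=28&23=20
add eax, 15 → eax=23+15=38
mov eax, [edi] → eax=M[20]=23
or ebx, eax → ebx=20|23=23
add edi, 4 → edi=20+4=24
add esi, 2 → esi=14+2=16
cmp esi, 16  (cmp 16,16)
jl L1: not taken
mov [4], eax → M[4]=23
halt.
Total executed instructions: 60.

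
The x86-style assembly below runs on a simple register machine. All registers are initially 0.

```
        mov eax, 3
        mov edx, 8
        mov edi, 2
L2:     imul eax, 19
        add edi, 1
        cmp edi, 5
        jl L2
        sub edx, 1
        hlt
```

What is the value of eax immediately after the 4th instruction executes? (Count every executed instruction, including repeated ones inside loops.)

eax=3
edx=8
edi=2
eax=3*19=57
After step 4: eax = 57.

57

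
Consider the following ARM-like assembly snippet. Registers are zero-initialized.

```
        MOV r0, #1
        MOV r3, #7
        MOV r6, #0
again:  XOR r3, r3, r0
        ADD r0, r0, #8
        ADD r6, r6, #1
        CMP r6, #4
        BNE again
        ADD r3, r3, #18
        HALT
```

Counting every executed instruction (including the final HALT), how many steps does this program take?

r0=1
r3=7
r6=0
r3=7^1=6
r0=1+8=9
r6=0+1=1
CMP r6, #4  (cmp 1,4)
BNE again: taken
r3=6^9=15
r0=9+8=17
r6=1+1=2
CMP r6, #4  (cmp 2,4)
BNE again: taken
r3=15^17=30
r0=17+8=25
r6=2+1=3
CMP r6, #4  (cmp 3,4)
BNE again: taken
r3=30^25=7
r0=25+8=33
r6=3+1=4
CMP r6, #4  (cmp 4,4)
BNE again: not taken
r3=7+18=25
halt.
Total executed instructions: 25.

25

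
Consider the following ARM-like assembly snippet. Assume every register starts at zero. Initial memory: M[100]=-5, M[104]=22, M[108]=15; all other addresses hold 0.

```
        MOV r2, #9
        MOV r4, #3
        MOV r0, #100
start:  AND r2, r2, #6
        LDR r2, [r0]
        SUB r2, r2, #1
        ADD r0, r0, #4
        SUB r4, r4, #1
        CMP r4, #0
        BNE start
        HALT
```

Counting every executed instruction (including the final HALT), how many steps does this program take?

25

r2=9
r4=3
r0=100
r2=9&6=0
r2=M[100]=-5
r2=(-5)-1=-6
r0=100+4=104
r4=3-1=2
CMP r4, #0  (cmp 2,0)
BNE start: taken
r2=(-6)&6=2
r2=M[104]=22
r2=22-1=21
r0=104+4=108
r4=2-1=1
CMP r4, #0  (cmp 1,0)
BNE start: taken
r2=21&6=4
r2=M[108]=15
r2=15-1=14
r0=108+4=112
r4=1-1=0
CMP r4, #0  (cmp 0,0)
BNE start: not taken
halt.
Total executed instructions: 25.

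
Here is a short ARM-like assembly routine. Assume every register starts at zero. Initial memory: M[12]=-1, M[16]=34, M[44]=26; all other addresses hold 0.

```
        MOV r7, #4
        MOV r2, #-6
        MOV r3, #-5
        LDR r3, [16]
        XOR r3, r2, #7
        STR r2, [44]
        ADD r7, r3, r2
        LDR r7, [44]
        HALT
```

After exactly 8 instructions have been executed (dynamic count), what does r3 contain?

r7=4
r2=-6
r3=-5
r3=M[16]=34
r3=(-6)^7=-3
STR r2, [44] → M[44]=-6
r7=(-3)+(-6)=-9
r7=M[44]=-6
After step 8: r3 = -3.

-3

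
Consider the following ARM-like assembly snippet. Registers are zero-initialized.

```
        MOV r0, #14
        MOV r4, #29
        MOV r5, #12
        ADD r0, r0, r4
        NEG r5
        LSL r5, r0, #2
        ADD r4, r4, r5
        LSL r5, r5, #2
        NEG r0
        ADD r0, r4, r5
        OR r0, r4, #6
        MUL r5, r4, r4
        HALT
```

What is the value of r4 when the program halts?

after MOV r0, #14: r0=14
after MOV r4, #29: r4=29
after MOV r5, #12: r5=12
after ADD r0, r0, r4: r0=14+29=43
after NEG r5: r5=-(12)=-12
after LSL r5, r0, #2: r5=43<<2=172
after ADD r4, r4, r5: r4=29+172=201
after LSL r5, r5, #2: r5=172<<2=688
after NEG r0: r0=-(43)=-43
after ADD r0, r4, r5: r0=201+688=889
after OR r0, r4, #6: r0=201|6=207
after MUL r5, r4, r4: r5=201*201=40401
halt.

201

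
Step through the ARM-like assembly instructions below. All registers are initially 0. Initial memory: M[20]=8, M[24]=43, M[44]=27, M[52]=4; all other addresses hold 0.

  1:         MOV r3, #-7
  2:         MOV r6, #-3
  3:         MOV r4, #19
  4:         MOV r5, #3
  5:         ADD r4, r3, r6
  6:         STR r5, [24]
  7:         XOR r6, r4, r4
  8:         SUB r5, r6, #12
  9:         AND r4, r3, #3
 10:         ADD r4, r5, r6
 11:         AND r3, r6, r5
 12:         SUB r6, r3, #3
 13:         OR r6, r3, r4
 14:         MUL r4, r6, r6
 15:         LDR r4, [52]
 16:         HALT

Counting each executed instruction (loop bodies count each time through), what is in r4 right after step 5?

-10

MOV r3, #-7 → r3=-7
MOV r6, #-3 → r6=-3
MOV r4, #19 → r4=19
MOV r5, #3 → r5=3
ADD r4, r3, r6 → r4=(-7)+(-3)=-10
After step 5: r4 = -10.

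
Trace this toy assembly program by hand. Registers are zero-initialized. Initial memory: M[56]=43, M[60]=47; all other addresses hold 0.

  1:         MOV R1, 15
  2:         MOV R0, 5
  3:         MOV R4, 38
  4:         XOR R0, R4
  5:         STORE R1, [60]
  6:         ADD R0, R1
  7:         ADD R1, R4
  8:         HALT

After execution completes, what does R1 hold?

R1=15
R0=5
R4=38
R0=5^38=35
STORE R1, [60] → M[60]=15
R0=35+15=50
R1=15+38=53
halt.

53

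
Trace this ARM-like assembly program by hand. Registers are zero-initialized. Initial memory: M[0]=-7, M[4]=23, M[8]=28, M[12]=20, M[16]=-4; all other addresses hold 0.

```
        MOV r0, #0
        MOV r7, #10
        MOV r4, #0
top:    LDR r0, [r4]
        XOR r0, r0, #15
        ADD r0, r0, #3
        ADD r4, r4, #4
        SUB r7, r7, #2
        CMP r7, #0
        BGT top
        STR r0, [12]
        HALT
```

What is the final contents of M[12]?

MOV r0, #0 → r0=0
MOV r7, #10 → r7=10
MOV r4, #0 → r4=0
LDR r0, [r4] → r0=M[0]=-7
XOR r0, r0, #15 → r0=(-7)^15=-10
ADD r0, r0, #3 → r0=(-10)+3=-7
ADD r4, r4, #4 → r4=0+4=4
SUB r7, r7, #2 → r7=10-2=8
CMP r7, #0  (cmp 8,0)
BGT top: taken
LDR r0, [r4] → r0=M[4]=23
XOR r0, r0, #15 → r0=23^15=24
ADD r0, r0, #3 → r0=24+3=27
ADD r4, r4, #4 → r4=4+4=8
SUB r7, r7, #2 → r7=8-2=6
CMP r7, #0  (cmp 6,0)
BGT top: taken
LDR r0, [r4] → r0=M[8]=28
XOR r0, r0, #15 → r0=28^15=19
ADD r0, r0, #3 → r0=19+3=22
ADD r4, r4, #4 → r4=8+4=12
SUB r7, r7, #2 → r7=6-2=4
CMP r7, #0  (cmp 4,0)
BGT top: taken
LDR r0, [r4] → r0=M[12]=20
XOR r0, r0, #15 → r0=20^15=27
ADD r0, r0, #3 → r0=27+3=30
ADD r4, r4, #4 → r4=12+4=16
SUB r7, r7, #2 → r7=4-2=2
CMP r7, #0  (cmp 2,0)
BGT top: taken
LDR r0, [r4] → r0=M[16]=-4
XOR r0, r0, #15 → r0=(-4)^15=-13
ADD r0, r0, #3 → r0=(-13)+3=-10
ADD r4, r4, #4 → r4=16+4=20
SUB r7, r7, #2 → r7=2-2=0
CMP r7, #0  (cmp 0,0)
BGT top: not taken
STR r0, [12] → M[12]=-10
halt.

-10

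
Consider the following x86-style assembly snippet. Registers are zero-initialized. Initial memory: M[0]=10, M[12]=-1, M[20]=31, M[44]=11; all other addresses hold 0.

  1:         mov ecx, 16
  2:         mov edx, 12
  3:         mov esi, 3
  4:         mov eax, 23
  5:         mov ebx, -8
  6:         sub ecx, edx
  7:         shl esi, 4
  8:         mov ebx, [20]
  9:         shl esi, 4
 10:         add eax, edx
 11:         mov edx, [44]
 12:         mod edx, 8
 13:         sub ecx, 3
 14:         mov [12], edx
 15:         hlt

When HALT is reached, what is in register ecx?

1

ecx=16
edx=12
esi=3
eax=23
ebx=-8
ecx=16-12=4
esi=3<<4=48
ebx=M[20]=31
esi=48<<4=768
eax=23+12=35
edx=M[44]=11
edx=11%8=3
ecx=4-3=1
mov [12], edx → M[12]=3
halt.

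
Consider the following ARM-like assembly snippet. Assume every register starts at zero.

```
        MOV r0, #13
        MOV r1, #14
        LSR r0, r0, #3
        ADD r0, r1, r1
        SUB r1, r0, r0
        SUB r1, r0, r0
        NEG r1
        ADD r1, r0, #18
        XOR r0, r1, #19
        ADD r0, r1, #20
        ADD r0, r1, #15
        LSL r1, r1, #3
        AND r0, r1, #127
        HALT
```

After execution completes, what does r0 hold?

after MOV r0, #13: r0=13
after MOV r1, #14: r1=14
after LSR r0, r0, #3: r0=13>>3=1
after ADD r0, r1, r1: r0=14+14=28
after SUB r1, r0, r0: r1=28-28=0
after SUB r1, r0, r0: r1=28-28=0
after NEG r1: r1=-(0)=0
after ADD r1, r0, #18: r1=28+18=46
after XOR r0, r1, #19: r0=46^19=61
after ADD r0, r1, #20: r0=46+20=66
after ADD r0, r1, #15: r0=46+15=61
after LSL r1, r1, #3: r1=46<<3=368
after AND r0, r1, #127: r0=368&127=112
halt.

112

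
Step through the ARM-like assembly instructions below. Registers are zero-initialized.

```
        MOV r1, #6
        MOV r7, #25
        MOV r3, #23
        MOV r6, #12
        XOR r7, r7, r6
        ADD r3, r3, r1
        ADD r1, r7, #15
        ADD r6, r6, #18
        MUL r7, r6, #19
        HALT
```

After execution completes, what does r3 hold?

29

r1=6
r7=25
r3=23
r6=12
r7=25^12=21
r3=23+6=29
r1=21+15=36
r6=12+18=30
r7=30*19=570
halt.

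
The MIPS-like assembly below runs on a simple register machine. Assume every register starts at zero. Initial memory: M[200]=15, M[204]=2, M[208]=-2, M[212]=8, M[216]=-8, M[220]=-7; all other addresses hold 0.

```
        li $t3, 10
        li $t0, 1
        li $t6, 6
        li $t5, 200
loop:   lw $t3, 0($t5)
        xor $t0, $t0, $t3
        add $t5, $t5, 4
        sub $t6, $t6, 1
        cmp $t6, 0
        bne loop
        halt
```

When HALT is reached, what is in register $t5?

224

$t3=10
$t0=1
$t6=6
$t5=200
$t3=M[200]=15
$t0=1^15=14
$t5=200+4=204
$t6=6-1=5
cmp $t6, 0  (cmp 5,0)
bne loop: taken
$t3=M[204]=2
$t0=14^2=12
$t5=204+4=208
$t6=5-1=4
cmp $t6, 0  (cmp 4,0)
bne loop: taken
$t3=M[208]=-2
$t0=12^(-2)=-14
$t5=208+4=212
$t6=4-1=3
cmp $t6, 0  (cmp 3,0)
bne loop: taken
$t3=M[212]=8
$t0=(-14)^8=-6
$t5=212+4=216
$t6=3-1=2
cmp $t6, 0  (cmp 2,0)
bne loop: taken
$t3=M[216]=-8
$t0=(-6)^(-8)=2
$t5=216+4=220
$t6=2-1=1
cmp $t6, 0  (cmp 1,0)
bne loop: taken
$t3=M[220]=-7
$t0=2^(-7)=-5
$t5=220+4=224
$t6=1-1=0
cmp $t6, 0  (cmp 0,0)
bne loop: not taken
halt.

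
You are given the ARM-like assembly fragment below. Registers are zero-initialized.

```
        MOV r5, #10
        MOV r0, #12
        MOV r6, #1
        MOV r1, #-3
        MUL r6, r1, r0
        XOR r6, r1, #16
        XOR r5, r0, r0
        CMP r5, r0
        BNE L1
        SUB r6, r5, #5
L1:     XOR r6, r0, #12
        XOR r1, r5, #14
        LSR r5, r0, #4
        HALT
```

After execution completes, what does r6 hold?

MOV r5, #10 → r5=10
MOV r0, #12 → r0=12
MOV r6, #1 → r6=1
MOV r1, #-3 → r1=-3
MUL r6, r1, r0 → r6=(-3)*12=-36
XOR r6, r1, #16 → r6=(-3)^16=-19
XOR r5, r0, r0 → r5=12^12=0
CMP r5, r0  (cmp 0,12)
BNE L1: taken
XOR r6, r0, #12 → r6=12^12=0
XOR r1, r5, #14 → r1=0^14=14
LSR r5, r0, #4 → r5=12>>4=0
halt.

0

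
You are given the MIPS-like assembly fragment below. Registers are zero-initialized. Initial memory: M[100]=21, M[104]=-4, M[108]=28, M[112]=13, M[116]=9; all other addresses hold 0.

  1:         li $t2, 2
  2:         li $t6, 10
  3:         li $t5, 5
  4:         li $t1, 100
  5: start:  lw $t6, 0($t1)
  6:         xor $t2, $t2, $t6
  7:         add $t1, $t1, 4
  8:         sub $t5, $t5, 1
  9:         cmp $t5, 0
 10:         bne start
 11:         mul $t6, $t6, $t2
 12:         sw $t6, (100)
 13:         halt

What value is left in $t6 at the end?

-117

$t2=2
$t6=10
$t5=5
$t1=100
$t6=M[100]=21
$t2=2^21=23
$t1=100+4=104
$t5=5-1=4
cmp $t5, 0  (cmp 4,0)
bne start: taken
$t6=M[104]=-4
$t2=23^(-4)=-21
$t1=104+4=108
$t5=4-1=3
cmp $t5, 0  (cmp 3,0)
bne start: taken
$t6=M[108]=28
$t2=(-21)^28=-9
$t1=108+4=112
$t5=3-1=2
cmp $t5, 0  (cmp 2,0)
bne start: taken
$t6=M[112]=13
$t2=(-9)^13=-6
$t1=112+4=116
$t5=2-1=1
cmp $t5, 0  (cmp 1,0)
bne start: taken
$t6=M[116]=9
$t2=(-6)^9=-13
$t1=116+4=120
$t5=1-1=0
cmp $t5, 0  (cmp 0,0)
bne start: not taken
$t6=9*(-13)=-117
sw $t6, (100) → M[100]=-117
halt.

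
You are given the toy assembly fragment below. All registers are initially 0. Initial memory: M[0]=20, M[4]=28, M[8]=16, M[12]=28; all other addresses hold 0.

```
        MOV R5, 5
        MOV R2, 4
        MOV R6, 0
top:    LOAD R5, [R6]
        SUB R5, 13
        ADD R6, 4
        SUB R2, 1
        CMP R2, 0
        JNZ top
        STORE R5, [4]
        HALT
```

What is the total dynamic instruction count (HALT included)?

R5=5
R2=4
R6=0
R5=M[0]=20
R5=20-13=7
R6=0+4=4
R2=4-1=3
CMP R2, 0  (cmp 3,0)
JNZ top: taken
R5=M[4]=28
R5=28-13=15
R6=4+4=8
R2=3-1=2
CMP R2, 0  (cmp 2,0)
JNZ top: taken
R5=M[8]=16
R5=16-13=3
R6=8+4=12
R2=2-1=1
CMP R2, 0  (cmp 1,0)
JNZ top: taken
R5=M[12]=28
R5=28-13=15
R6=12+4=16
R2=1-1=0
CMP R2, 0  (cmp 0,0)
JNZ top: not taken
STORE R5, [4] → M[4]=15
halt.
Total executed instructions: 29.

29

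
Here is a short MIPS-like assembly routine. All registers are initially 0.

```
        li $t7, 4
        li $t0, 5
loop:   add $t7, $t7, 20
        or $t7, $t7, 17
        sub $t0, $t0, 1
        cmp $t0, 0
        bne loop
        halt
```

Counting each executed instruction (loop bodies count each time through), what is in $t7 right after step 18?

101

after li $t7, 4: $t7=4
after li $t0, 5: $t0=5
after add $t7, $t7, 20: $t7=4+20=24
after or $t7, $t7, 17: $t7=24|17=25
after sub $t0, $t0, 1: $t0=5-1=4
cmp $t0, 0  (cmp 4,0)
bne loop: taken
after add $t7, $t7, 20: $t7=25+20=45
after or $t7, $t7, 17: $t7=45|17=61
after sub $t0, $t0, 1: $t0=4-1=3
cmp $t0, 0  (cmp 3,0)
bne loop: taken
after add $t7, $t7, 20: $t7=61+20=81
after or $t7, $t7, 17: $t7=81|17=81
after sub $t0, $t0, 1: $t0=3-1=2
cmp $t0, 0  (cmp 2,0)
bne loop: taken
after add $t7, $t7, 20: $t7=81+20=101
After step 18: $t7 = 101.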